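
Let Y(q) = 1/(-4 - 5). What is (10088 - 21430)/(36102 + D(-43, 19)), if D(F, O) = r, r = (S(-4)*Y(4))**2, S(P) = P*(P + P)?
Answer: -459351/1462643 ≈ -0.31406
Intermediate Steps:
Y(q) = -1/9 (Y(q) = 1/(-9) = -1/9)
S(P) = 2*P**2 (S(P) = P*(2*P) = 2*P**2)
r = 1024/81 (r = ((2*(-4)**2)*(-1/9))**2 = ((2*16)*(-1/9))**2 = (32*(-1/9))**2 = (-32/9)**2 = 1024/81 ≈ 12.642)
D(F, O) = 1024/81
(10088 - 21430)/(36102 + D(-43, 19)) = (10088 - 21430)/(36102 + 1024/81) = -11342/2925286/81 = -11342*81/2925286 = -459351/1462643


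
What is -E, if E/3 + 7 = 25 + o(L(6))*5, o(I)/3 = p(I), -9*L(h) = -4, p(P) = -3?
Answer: 81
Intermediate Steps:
L(h) = 4/9 (L(h) = -⅑*(-4) = 4/9)
o(I) = -9 (o(I) = 3*(-3) = -9)
E = -81 (E = -21 + 3*(25 - 9*5) = -21 + 3*(25 - 45) = -21 + 3*(-20) = -21 - 60 = -81)
-E = -1*(-81) = 81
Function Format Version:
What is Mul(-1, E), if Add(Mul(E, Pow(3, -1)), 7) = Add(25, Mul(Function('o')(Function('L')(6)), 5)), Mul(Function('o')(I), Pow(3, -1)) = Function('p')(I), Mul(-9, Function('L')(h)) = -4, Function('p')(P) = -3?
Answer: 81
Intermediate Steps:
Function('L')(h) = Rational(4, 9) (Function('L')(h) = Mul(Rational(-1, 9), -4) = Rational(4, 9))
Function('o')(I) = -9 (Function('o')(I) = Mul(3, -3) = -9)
E = -81 (E = Add(-21, Mul(3, Add(25, Mul(-9, 5)))) = Add(-21, Mul(3, Add(25, -45))) = Add(-21, Mul(3, -20)) = Add(-21, -60) = -81)
Mul(-1, E) = Mul(-1, -81) = 81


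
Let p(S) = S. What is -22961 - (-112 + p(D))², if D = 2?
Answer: -35061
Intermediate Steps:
-22961 - (-112 + p(D))² = -22961 - (-112 + 2)² = -22961 - 1*(-110)² = -22961 - 1*12100 = -22961 - 12100 = -35061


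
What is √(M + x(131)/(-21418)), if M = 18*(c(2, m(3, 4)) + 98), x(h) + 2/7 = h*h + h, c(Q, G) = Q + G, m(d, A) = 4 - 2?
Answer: √10312775877761/74963 ≈ 42.839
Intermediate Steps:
m(d, A) = 2
c(Q, G) = G + Q
x(h) = -2/7 + h + h² (x(h) = -2/7 + (h*h + h) = -2/7 + (h² + h) = -2/7 + (h + h²) = -2/7 + h + h²)
M = 1836 (M = 18*((2 + 2) + 98) = 18*(4 + 98) = 18*102 = 1836)
√(M + x(131)/(-21418)) = √(1836 + (-2/7 + 131 + 131²)/(-21418)) = √(1836 + (-2/7 + 131 + 17161)*(-1/21418)) = √(1836 + (121042/7)*(-1/21418)) = √(1836 - 60521/74963) = √(137571547/74963) = √10312775877761/74963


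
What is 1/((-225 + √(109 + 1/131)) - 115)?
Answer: -131/44498 - √467670/7564660 ≈ -0.0030344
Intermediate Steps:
1/((-225 + √(109 + 1/131)) - 115) = 1/((-225 + √(14280/131)) - 115) = 1/((-225 + 2*√467670/131) - 115) = 1/(-340 + 2*√467670/131)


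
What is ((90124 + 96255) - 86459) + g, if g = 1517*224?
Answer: 439728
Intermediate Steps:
g = 339808
((90124 + 96255) - 86459) + g = ((90124 + 96255) - 86459) + 339808 = (186379 - 86459) + 339808 = 99920 + 339808 = 439728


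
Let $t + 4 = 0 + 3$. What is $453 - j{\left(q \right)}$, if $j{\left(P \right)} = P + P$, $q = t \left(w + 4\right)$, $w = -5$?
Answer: $451$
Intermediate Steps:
$t = -1$ ($t = -4 + \left(0 + 3\right) = -4 + 3 = -1$)
$q = 1$ ($q = - (-5 + 4) = \left(-1\right) \left(-1\right) = 1$)
$j{\left(P \right)} = 2 P$
$453 - j{\left(q \right)} = 453 - 2 \cdot 1 = 453 - 2 = 451$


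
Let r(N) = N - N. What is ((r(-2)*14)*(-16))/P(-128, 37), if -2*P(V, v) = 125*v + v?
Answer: 0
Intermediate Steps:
r(N) = 0
P(V, v) = -63*v (P(V, v) = -(125*v + v)/2 = -63*v)
((r(-2)*14)*(-16))/P(-128, 37) = ((0*14)*(-16))/((-63*37)) = (0*(-16))/(-2331) = 0*(-1/2331) = 0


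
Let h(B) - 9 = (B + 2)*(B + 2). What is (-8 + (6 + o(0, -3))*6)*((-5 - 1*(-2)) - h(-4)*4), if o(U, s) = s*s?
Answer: -4510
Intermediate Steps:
o(U, s) = s²
h(B) = 9 + (2 + B)² (h(B) = 9 + (B + 2)*(B + 2) = 9 + (2 + B)*(2 + B) = 9 + (2 + B)²)
(-8 + (6 + o(0, -3))*6)*((-5 - 1*(-2)) - h(-4)*4) = (-8 + (6 + (-3)²)*6)*((-5 - 1*(-2)) - (9 + (2 - 4)²)*4) = (-8 + (6 + 9)*6)*((-5 + 2) - (9 + (-2)²)*4) = (-8 + 15*6)*(-3 - (9 + 4)*4) = (-8 + 90)*(-3 - 13*4) = 82*(-3 - 1*52) = 82*(-3 - 52) = 82*(-55) = -4510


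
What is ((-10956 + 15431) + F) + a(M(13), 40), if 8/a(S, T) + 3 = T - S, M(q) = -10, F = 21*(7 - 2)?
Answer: 215268/47 ≈ 4580.2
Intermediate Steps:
F = 105 (F = 21*5 = 105)
a(S, T) = 8/(-3 + T - S) (a(S, T) = 8/(-3 + (T - S)) = 8/(-3 + T - S))
((-10956 + 15431) + F) + a(M(13), 40) = ((-10956 + 15431) + 105) - 8/(3 - 10 - 1*40) = (4475 + 105) - 8/(3 - 10 - 40) = 4580 - 8/(-47) = 4580 - 8*(-1/47) = 4580 + 8/47 = 215268/47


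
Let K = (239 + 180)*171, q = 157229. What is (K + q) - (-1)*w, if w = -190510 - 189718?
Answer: -151350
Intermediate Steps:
w = -380228
K = 71649 (K = 419*171 = 71649)
(K + q) - (-1)*w = (71649 + 157229) - (-1)*(-380228) = 228878 - 1*380228 = 228878 - 380228 = -151350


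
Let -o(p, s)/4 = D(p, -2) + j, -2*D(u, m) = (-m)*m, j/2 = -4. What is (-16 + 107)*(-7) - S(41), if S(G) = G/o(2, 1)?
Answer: -15329/24 ≈ -638.71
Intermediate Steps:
j = -8 (j = 2*(-4) = -8)
D(u, m) = m**2/2 (D(u, m) = -(-m)*m/2 = -(-1)*m**2/2 = m**2/2)
o(p, s) = 24 (o(p, s) = -4*((1/2)*(-2)**2 - 8) = -4*((1/2)*4 - 8) = -4*(2 - 8) = -4*(-6) = 24)
S(G) = G/24
(-16 + 107)*(-7) - S(41) = (-16 + 107)*(-7) - 41/24 = 91*(-7) - 1*41/24 = -637 - 41/24 = -15329/24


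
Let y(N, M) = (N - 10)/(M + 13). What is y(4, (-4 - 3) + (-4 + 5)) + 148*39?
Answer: 40398/7 ≈ 5771.1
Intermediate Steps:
y(N, M) = (-10 + N)/(13 + M)
y(4, (-4 - 3) + (-4 + 5)) + 148*39 = (-10 + 4)/(13 + ((-4 - 3) + (-4 + 5))) + 148*39 = -6/(13 + (-7 + 1)) + 5772 = -6/(13 - 6) + 5772 = -6/7 + 5772 = 40398/7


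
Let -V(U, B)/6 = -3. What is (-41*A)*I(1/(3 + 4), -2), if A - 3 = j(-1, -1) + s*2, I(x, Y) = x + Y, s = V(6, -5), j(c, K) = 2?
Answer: 21853/7 ≈ 3121.9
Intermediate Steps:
V(U, B) = 18 (V(U, B) = -6*(-3) = 18)
s = 18
I(x, Y) = Y + x
A = 41 (A = 3 + (2 + 18*2) = 3 + (2 + 36) = 3 + 38 = 41)
(-41*A)*I(1/(3 + 4), -2) = (-41*41)*(-2 + 1/(3 + 4)) = -1681*(-2 + 1/7) = -1681*(-2 + ⅐) = -1681*(-13/7) = 21853/7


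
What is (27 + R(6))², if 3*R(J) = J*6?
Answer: 1521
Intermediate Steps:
R(J) = 2*J (R(J) = (J*6)/3 = (6*J)/3 = 2*J)
(27 + R(6))² = (27 + 2*6)² = (27 + 12)² = 39² = 1521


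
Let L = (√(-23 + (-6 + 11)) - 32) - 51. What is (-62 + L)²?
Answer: 21007 - 870*I*√2 ≈ 21007.0 - 1230.4*I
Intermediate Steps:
L = -83 + 3*I*√2 (L = (√(-23 + 5) - 32) - 51 = (√(-18) - 32) - 51 = (3*I*√2 - 32) - 51 = (-32 + 3*I*√2) - 51 = -83 + 3*I*√2 ≈ -83.0 + 4.2426*I)
(-62 + L)² = (-62 + (-83 + 3*I*√2))² = (-145 + 3*I*√2)²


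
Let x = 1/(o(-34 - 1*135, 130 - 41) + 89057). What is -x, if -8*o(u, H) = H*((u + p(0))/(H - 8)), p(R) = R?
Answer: -648/57723977 ≈ -1.1226e-5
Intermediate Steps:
o(u, H) = -H*u/(8*(-8 + H)) (o(u, H) = -H*(u + 0)/(H - 8)/8 = -H*u/(-8 + H)/8 = -H*u/(8*(-8 + H)))
x = 648/57723977 (x = 1/(-(130 - 41)*(-34 - 1*135)/(-64 + 8*(130 - 41)) + 89057) = 1/(-1*89*(-34 - 135)/(-64 + 8*89) + 89057) = 1/(-1*89*(-169)/(-64 + 712) + 89057) = 1/(-1*89*(-169)/648 + 89057) = 1/(-1*89*(-169)*1/648 + 89057) = 1/(15041/648 + 89057) = 1/(57723977/648) = 648/57723977 ≈ 1.1226e-5)
-x = -1*648/57723977 = -648/57723977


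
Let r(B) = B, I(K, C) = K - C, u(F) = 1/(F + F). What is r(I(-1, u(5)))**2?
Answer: 121/100 ≈ 1.2100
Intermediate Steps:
u(F) = 1/(2*F)
r(I(-1, u(5)))**2 = (-1 - 1/(2*5))**2 = (-1 - 1*1/10)**2 = (-1 - 1/10)**2 = (-11/10)**2 = 121/100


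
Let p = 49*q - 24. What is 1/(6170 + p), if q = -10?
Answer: 1/5656 ≈ 0.00017680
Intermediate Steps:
p = -514 (p = 49*(-10) - 24 = -490 - 24 = -514)
1/(6170 + p) = 1/(6170 - 514) = 1/5656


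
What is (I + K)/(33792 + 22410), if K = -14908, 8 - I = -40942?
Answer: 449/969 ≈ 0.46336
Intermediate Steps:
I = 40950 (I = 8 - 1*(-40942) = 8 + 40942 = 40950)
(I + K)/(33792 + 22410) = (40950 - 14908)/(33792 + 22410) = 26042/56202 = 26042*(1/56202) = 449/969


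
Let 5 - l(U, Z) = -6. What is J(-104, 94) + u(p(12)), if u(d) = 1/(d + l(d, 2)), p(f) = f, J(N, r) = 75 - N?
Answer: 4118/23 ≈ 179.04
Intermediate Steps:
l(U, Z) = 11 (l(U, Z) = 5 - 1*(-6) = 5 + 6 = 11)
u(d) = 1/(11 + d) (u(d) = 1/(d + 11) = 1/(11 + d))
J(-104, 94) + u(p(12)) = (75 - 1*(-104)) + 1/(11 + 12) = (75 + 104) + 1/23 = 179 + 1/23 = 4118/23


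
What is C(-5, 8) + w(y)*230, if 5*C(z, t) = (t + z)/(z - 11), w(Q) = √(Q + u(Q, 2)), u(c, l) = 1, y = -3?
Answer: -3/80 + 230*I*√2 ≈ -0.0375 + 325.27*I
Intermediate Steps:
w(Q) = √(1 + Q) (w(Q) = √(Q + 1) = √(1 + Q))
C(z, t) = (t + z)/(5*(-11 + z)) (C(z, t) = ((t + z)/(z - 11))/5 = ((t + z)/(-11 + z))/5 = (t + z)/(5*(-11 + z)))
C(-5, 8) + w(y)*230 = (8 - 5)/(5*(-11 - 5)) + √(1 - 3)*230 = (⅕)*3/(-16) + √(-2)*230 = (⅕)*(-1/16)*3 + (I*√2)*230 = -3/80 + 230*I*√2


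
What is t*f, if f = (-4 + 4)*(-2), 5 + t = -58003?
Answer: 0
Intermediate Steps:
t = -58008 (t = -5 - 58003 = -58008)
f = 0 (f = 0*(-2) = 0)
t*f = -58008*0 = 0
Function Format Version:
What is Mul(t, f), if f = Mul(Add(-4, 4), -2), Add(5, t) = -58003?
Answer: 0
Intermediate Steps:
t = -58008 (t = Add(-5, -58003) = -58008)
f = 0 (f = Mul(0, -2) = 0)
Mul(t, f) = Mul(-58008, 0) = 0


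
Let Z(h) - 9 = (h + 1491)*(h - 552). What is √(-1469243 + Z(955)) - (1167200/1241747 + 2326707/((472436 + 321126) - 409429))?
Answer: -3337541474729/476996000351 + 2*I*√120874 ≈ -6.997 + 695.34*I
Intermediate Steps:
Z(h) = 9 + (-552 + h)*(1491 + h) (Z(h) = 9 + (h + 1491)*(h - 552) = 9 + (1491 + h)*(-552 + h) = 9 + (-552 + h)*(1491 + h))
√(-1469243 + Z(955)) - (1167200/1241747 + 2326707/((472436 + 321126) - 409429)) = √(-1469243 + (-823023 + 955² + 939*955)) - (1167200/1241747 + 2326707/((472436 + 321126) - 409429)) = √(-1469243 + (-823023 + 912025 + 896745)) - (1167200*(1/1241747) + 2326707/(793562 - 409429)) = √(-1469243 + 985747) - (1167200/1241747 + 2326707/384133) = √(-483496) - (1167200/1241747 + 2326707*(1/384133)) = 2*I*√120874 - (1167200/1241747 + 2326707/384133) = 2*I*√120874 - 1*3337541474729/476996000351 = 2*I*√120874 - 3337541474729/476996000351 = -3337541474729/476996000351 + 2*I*√120874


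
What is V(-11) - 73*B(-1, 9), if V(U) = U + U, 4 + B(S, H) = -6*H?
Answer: 4212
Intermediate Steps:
B(S, H) = -4 - 6*H
V(U) = 2*U
V(-11) - 73*B(-1, 9) = 2*(-11) - 73*(-4 - 6*9) = -22 - 73*(-4 - 54) = -22 - 73*(-58) = -22 + 4234 = 4212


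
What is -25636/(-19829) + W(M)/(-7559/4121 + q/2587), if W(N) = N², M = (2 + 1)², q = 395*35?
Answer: 463652251465/19024497812 ≈ 24.371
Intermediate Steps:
q = 13825
M = 9 (M = 3² = 9)
-25636/(-19829) + W(M)/(-7559/4121 + q/2587) = -25636/(-19829) + 9²/(-7559/4121 + 13825/2587) = -25636*(-1/19829) + 81/(-7559*1/4121 + 13825*(1/2587)) = 25636/19829 + 81/(-7559/4121 + 13825/2587) = 25636/19829 + 81/(2878284/820079) = 25636/19829 + 81*(820079/2878284) = 25636/19829 + 22142133/959428 = 463652251465/19024497812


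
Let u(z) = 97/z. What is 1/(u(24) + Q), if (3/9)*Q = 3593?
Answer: 24/258793 ≈ 9.2738e-5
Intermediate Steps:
Q = 10779 (Q = 3*3593 = 10779)
1/(u(24) + Q) = 1/(97/24 + 10779) = 1/(258793/24) = 24/258793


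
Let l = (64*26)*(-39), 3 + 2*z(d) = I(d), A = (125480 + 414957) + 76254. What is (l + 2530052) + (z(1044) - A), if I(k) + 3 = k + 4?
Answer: 1848986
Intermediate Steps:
A = 616691 (A = 540437 + 76254 = 616691)
I(k) = 1 + k (I(k) = -3 + (k + 4) = -3 + (4 + k) = 1 + k)
z(d) = -1 + d/2 (z(d) = -3/2 + (1 + d)/2 = -3/2 + (1/2 + d/2) = -1 + d/2)
l = -64896 (l = 1664*(-39) = -64896)
(l + 2530052) + (z(1044) - A) = (-64896 + 2530052) + ((-1 + (1/2)*1044) - 1*616691) = 2465156 + ((-1 + 522) - 616691) = 2465156 + (521 - 616691) = 2465156 - 616170 = 1848986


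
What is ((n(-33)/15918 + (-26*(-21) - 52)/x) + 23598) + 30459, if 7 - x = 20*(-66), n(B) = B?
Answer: 380621295101/7041062 ≈ 54057.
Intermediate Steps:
x = 1327 (x = 7 - 20*(-66) = 7 - 1*(-1320) = 7 + 1320 = 1327)
((n(-33)/15918 + (-26*(-21) - 52)/x) + 23598) + 30459 = ((-33/15918 + (-26*(-21) - 52)/1327) + 23598) + 30459 = ((-33*1/15918 + (546 - 52)*(1/1327)) + 23598) + 30459 = ((-11/5306 + 494*(1/1327)) + 23598) + 30459 = ((-11/5306 + 494/1327) + 23598) + 30459 = (2606567/7041062 + 23598) + 30459 = 166157587643/7041062 + 30459 = 380621295101/7041062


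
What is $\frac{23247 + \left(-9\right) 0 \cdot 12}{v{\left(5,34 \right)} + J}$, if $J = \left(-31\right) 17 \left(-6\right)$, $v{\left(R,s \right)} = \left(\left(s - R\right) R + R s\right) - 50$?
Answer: $\frac{23247}{3427} \approx 6.7835$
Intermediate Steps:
$v{\left(R,s \right)} = -50 + R s + R \left(s - R\right)$ ($v{\left(R,s \right)} = \left(R \left(s - R\right) + R s\right) - 50 = \left(R s + R \left(s - R\right)\right) - 50 = -50 + R s + R \left(s - R\right)$)
$J = 3162$ ($J = \left(-527\right) \left(-6\right) = 3162$)
$\frac{23247 + \left(-9\right) 0 \cdot 12}{v{\left(5,34 \right)} + J} = \frac{23247 + \left(-9\right) 0 \cdot 12}{\left(-50 - 5^{2} + 2 \cdot 5 \cdot 34\right) + 3162} = \frac{23247 + 0 \cdot 12}{\left(-50 - 25 + 340\right) + 3162} = \frac{23247 + 0}{\left(-50 - 25 + 340\right) + 3162} = \frac{23247}{265 + 3162} = \frac{23247}{3427}$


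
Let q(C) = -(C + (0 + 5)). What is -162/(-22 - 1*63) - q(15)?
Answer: 1862/85 ≈ 21.906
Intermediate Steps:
q(C) = -5 - C (q(C) = -(C + 5) = -(5 + C) = -5 - C)
-162/(-22 - 1*63) - q(15) = -162/(-22 - 1*63) - (-5 - 1*15) = -162/(-22 - 63) - (-5 - 15) = -162/(-85) - 1*(-20) = -162*(-1/85) + 20 = 162/85 + 20 = 1862/85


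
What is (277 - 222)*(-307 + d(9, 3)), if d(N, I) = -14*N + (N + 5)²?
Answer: -13035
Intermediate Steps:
d(N, I) = (5 + N)² - 14*N (d(N, I) = -14*N + (5 + N)² = (5 + N)² - 14*N)
(277 - 222)*(-307 + d(9, 3)) = (277 - 222)*(-307 + ((5 + 9)² - 14*9)) = 55*(-307 + (14² - 126)) = 55*(-307 + (196 - 126)) = 55*(-307 + 70) = 55*(-237) = -13035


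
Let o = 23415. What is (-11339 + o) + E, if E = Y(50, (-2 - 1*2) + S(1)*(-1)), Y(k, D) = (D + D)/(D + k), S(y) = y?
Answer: 108682/9 ≈ 12076.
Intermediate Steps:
Y(k, D) = 2*D/(D + k) (Y(k, D) = (2*D)/(D + k) = 2*D/(D + k))
E = -2/9 (E = 2*((-2 - 1*2) + 1*(-1))/(((-2 - 1*2) + 1*(-1)) + 50) = 2*((-2 - 2) - 1)/(((-2 - 2) - 1) + 50) = 2*(-4 - 1)/((-4 - 1) + 50) = 2*(-5)/(-5 + 50) = 2*(-5)/45 = 2*(-5)*(1/45) = -2/9 ≈ -0.22222)
(-11339 + o) + E = (-11339 + 23415) - 2/9 = 12076 - 2/9 = 108682/9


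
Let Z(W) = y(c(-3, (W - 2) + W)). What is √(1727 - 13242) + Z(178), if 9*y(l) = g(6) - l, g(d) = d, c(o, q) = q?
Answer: -116/3 + 7*I*√235 ≈ -38.667 + 107.31*I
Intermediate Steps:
y(l) = ⅔ - l/9 (y(l) = (6 - l)/9 = ⅔ - l/9)
Z(W) = 8/9 - 2*W/9 (Z(W) = ⅔ - ((W - 2) + W)/9 = ⅔ - ((-2 + W) + W)/9 = ⅔ - (-2 + 2*W)/9 = ⅔ + (2/9 - 2*W/9) = 8/9 - 2*W/9)
√(1727 - 13242) + Z(178) = √(1727 - 13242) + (8/9 - 2/9*178) = √(-11515) + (8/9 - 356/9) = 7*I*√235 - 116/3 = -116/3 + 7*I*√235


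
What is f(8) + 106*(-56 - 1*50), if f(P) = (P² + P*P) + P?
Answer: -11100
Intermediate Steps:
f(P) = P + 2*P² (f(P) = (P² + P²) + P = 2*P² + P = P + 2*P²)
f(8) + 106*(-56 - 1*50) = 8*(1 + 2*8) + 106*(-56 - 1*50) = 8*(1 + 16) + 106*(-56 - 50) = 8*17 + 106*(-106) = 136 - 11236 = -11100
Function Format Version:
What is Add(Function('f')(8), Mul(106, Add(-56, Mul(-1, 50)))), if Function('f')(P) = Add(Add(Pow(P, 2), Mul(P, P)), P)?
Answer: -11100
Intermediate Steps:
Function('f')(P) = Add(P, Mul(2, Pow(P, 2))) (Function('f')(P) = Add(Add(Pow(P, 2), Pow(P, 2)), P) = Add(Mul(2, Pow(P, 2)), P) = Add(P, Mul(2, Pow(P, 2))))
Add(Function('f')(8), Mul(106, Add(-56, Mul(-1, 50)))) = Add(Mul(8, Add(1, Mul(2, 8))), Mul(106, Add(-56, Mul(-1, 50)))) = Add(Mul(8, Add(1, 16)), Mul(106, Add(-56, -50))) = Add(Mul(8, 17), Mul(106, -106)) = Add(136, -11236) = -11100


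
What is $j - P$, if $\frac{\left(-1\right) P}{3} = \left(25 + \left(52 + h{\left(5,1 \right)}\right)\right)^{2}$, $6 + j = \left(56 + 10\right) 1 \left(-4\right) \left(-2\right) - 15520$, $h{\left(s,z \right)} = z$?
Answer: $3254$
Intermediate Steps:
$j = -14998$ ($j = -6 - \left(15520 - \left(56 + 10\right) 1 \left(-4\right) \left(-2\right)\right) = -6 - \left(15520 - 66 \left(\left(-4\right) \left(-2\right)\right)\right) = -6 + \left(66 \cdot 8 - 15520\right) = -6 + \left(528 - 15520\right) = -6 - 14992 = -14998$)
$P = -18252$ ($P = - 3 \left(25 + \left(52 + 1\right)\right)^{2} = - 3 \left(25 + 53\right)^{2} = - 3 \cdot 78^{2} = \left(-3\right) 6084 = -18252$)
$j - P = -14998 - -18252 = -14998 + 18252 = 3254$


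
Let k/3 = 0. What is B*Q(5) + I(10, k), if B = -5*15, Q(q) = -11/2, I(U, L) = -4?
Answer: 817/2 ≈ 408.50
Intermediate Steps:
k = 0 (k = 3*0 = 0)
Q(q) = -11/2 (Q(q) = -11*½ = -11/2)
B = -75
B*Q(5) + I(10, k) = -75*(-11/2) - 4 = 825/2 - 4 = 817/2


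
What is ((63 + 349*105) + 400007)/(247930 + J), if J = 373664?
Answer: 436715/621594 ≈ 0.70257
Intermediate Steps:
((63 + 349*105) + 400007)/(247930 + J) = ((63 + 349*105) + 400007)/(247930 + 373664) = ((63 + 36645) + 400007)/621594 = (36708 + 400007)*(1/621594) = 436715*(1/621594) = 436715/621594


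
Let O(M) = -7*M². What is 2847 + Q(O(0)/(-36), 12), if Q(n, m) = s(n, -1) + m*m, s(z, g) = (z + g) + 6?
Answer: 2996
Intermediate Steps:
s(z, g) = 6 + g + z (s(z, g) = (g + z) + 6 = 6 + g + z)
Q(n, m) = 5 + n + m² (Q(n, m) = (6 - 1 + n) + m*m = (5 + n) + m² = 5 + n + m²)
2847 + Q(O(0)/(-36), 12) = 2847 + (5 - 7*0²/(-36) + 12²) = 2847 + (5 - 7*0*(-1/36) + 144) = 2847 + (5 + 0*(-1/36) + 144) = 2847 + (5 + 0 + 144) = 2847 + 149 = 2996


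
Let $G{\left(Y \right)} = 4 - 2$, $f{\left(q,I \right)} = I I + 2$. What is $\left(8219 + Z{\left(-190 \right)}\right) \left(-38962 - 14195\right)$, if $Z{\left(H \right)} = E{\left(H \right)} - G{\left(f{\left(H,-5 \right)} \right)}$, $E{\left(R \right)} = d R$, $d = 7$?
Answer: $-366092259$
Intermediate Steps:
$f{\left(q,I \right)} = 2 + I^{2}$ ($f{\left(q,I \right)} = I^{2} + 2 = 2 + I^{2}$)
$G{\left(Y \right)} = 2$ ($G{\left(Y \right)} = 4 - 2 = 2$)
$E{\left(R \right)} = 7 R$
$Z{\left(H \right)} = -2 + 7 H$ ($Z{\left(H \right)} = 7 H - 2 = -2 + 7 H$)
$\left(8219 + Z{\left(-190 \right)}\right) \left(-38962 - 14195\right) = \left(8219 + \left(-2 + 7 \left(-190\right)\right)\right) \left(-38962 - 14195\right) = \left(8219 - 1332\right) \left(-53157\right) = 6887 \left(-53157\right) = -366092259$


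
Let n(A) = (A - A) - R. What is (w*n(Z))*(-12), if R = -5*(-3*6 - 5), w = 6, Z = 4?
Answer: 8280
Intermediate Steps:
R = 115 (R = -5*(-18 - 5) = -5*(-23) = 115)
n(A) = -115 (n(A) = (A - A) - 1*115 = 0 - 115 = -115)
(w*n(Z))*(-12) = (6*(-115))*(-12) = -690*(-12) = 8280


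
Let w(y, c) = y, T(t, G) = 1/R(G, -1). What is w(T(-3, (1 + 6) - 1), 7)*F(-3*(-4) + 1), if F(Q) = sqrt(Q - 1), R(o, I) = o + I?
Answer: 2*sqrt(3)/5 ≈ 0.69282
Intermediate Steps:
R(o, I) = I + o
T(t, G) = 1/(-1 + G)
F(Q) = sqrt(-1 + Q)
w(T(-3, (1 + 6) - 1), 7)*F(-3*(-4) + 1) = sqrt(-1 + (-3*(-4) + 1))/(-1 + ((1 + 6) - 1)) = sqrt(-1 + (12 + 1))/(-1 + (7 - 1)) = sqrt(-1 + 13)/(-1 + 6) = sqrt(12)/5 = (2*sqrt(3))/5 = 2*sqrt(3)/5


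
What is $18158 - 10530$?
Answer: $7628$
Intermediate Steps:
$18158 - 10530 = 7628$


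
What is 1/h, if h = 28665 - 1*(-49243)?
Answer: 1/77908 ≈ 1.2836e-5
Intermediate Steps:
h = 77908 (h = 28665 + 49243 = 77908)
1/h = 1/77908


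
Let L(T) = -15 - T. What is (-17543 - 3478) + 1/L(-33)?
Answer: -378377/18 ≈ -21021.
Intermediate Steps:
(-17543 - 3478) + 1/L(-33) = (-17543 - 3478) + 1/(-15 - 1*(-33)) = -21021 + 1/(-15 + 33) = -21021 + 1/18 = -378377/18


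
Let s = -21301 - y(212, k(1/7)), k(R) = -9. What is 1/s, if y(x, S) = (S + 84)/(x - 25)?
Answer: -187/3983362 ≈ -4.6945e-5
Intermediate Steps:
y(x, S) = (84 + S)/(-25 + x)
s = -3983362/187 (s = -21301 - (84 - 9)/(-25 + 212) = -21301 - 75/187 = -3983362/187 ≈ -21301.)
1/s = 1/(-3983362/187) = -187/3983362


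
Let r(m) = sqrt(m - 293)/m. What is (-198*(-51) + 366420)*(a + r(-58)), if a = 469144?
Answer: 176641160592 - 564777*I*sqrt(39)/29 ≈ 1.7664e+11 - 1.2162e+5*I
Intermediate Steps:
r(m) = sqrt(-293 + m)/m
(-198*(-51) + 366420)*(a + r(-58)) = (-198*(-51) + 366420)*(469144 + sqrt(-293 - 58)/(-58)) = (10098 + 366420)*(469144 - 3*I*sqrt(39)/58) = 376518*(469144 - 3*I*sqrt(39)/58) = 176641160592 - 564777*I*sqrt(39)/29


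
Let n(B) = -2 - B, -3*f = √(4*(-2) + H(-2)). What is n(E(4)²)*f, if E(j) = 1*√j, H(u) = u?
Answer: 2*I*√10 ≈ 6.3246*I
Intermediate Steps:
E(j) = √j
f = -I*√10/3 (f = -√(4*(-2) - 2)/3 = -√(-8 - 2)/3 = -I*√10/3 ≈ -1.0541*I)
n(E(4)²)*f = (-2 - (√4)²)*(-I*√10/3) = (-2 - 1*2²)*(-I*√10/3) = (-2 - 1*4)*(-I*√10/3) = (-2 - 4)*(-I*√10/3) = -(-2)*I*√10 = 2*I*√10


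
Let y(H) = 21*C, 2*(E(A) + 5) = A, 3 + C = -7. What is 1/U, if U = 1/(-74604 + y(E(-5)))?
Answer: -74814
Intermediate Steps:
C = -10 (C = -3 - 7 = -10)
E(A) = -5 + A/2
y(H) = -210 (y(H) = 21*(-10) = -210)
U = -1/74814 (U = 1/(-74604 - 210) = 1/(-74814) = -1/74814 ≈ -1.3366e-5)
1/U = 1/(-1/74814) = -74814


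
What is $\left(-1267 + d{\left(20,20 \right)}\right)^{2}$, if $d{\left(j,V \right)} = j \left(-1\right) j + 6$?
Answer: $2758921$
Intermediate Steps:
$d{\left(j,V \right)} = 6 - j^{2}$ ($d{\left(j,V \right)} = - j j + 6 = - j^{2} + 6 = 6 - j^{2}$)
$\left(-1267 + d{\left(20,20 \right)}\right)^{2} = \left(-1267 + \left(6 - 20^{2}\right)\right)^{2} = \left(-1267 + \left(6 - 400\right)\right)^{2} = \left(-1267 - 394\right)^{2} = \left(-1661\right)^{2} = 2758921$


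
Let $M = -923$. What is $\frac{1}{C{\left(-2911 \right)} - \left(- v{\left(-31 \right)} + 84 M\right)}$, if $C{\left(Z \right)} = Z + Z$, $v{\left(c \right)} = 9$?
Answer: $\frac{1}{71719} \approx 1.3943 \cdot 10^{-5}$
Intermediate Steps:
$C{\left(Z \right)} = 2 Z$
$\frac{1}{C{\left(-2911 \right)} - \left(- v{\left(-31 \right)} + 84 M\right)} = \frac{1}{2 \left(-2911\right) + \left(\left(-84\right) \left(-923\right) + 9\right)} = \frac{1}{-5822 + \left(77532 + 9\right)} = \frac{1}{-5822 + 77541} = \frac{1}{71719}$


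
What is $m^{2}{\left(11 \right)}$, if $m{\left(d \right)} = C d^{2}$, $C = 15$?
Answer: $3294225$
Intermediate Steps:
$m{\left(d \right)} = 15 d^{2}$
$m^{2}{\left(11 \right)} = \left(15 \cdot 11^{2}\right)^{2} = \left(15 \cdot 121\right)^{2} = 1815^{2} = 3294225$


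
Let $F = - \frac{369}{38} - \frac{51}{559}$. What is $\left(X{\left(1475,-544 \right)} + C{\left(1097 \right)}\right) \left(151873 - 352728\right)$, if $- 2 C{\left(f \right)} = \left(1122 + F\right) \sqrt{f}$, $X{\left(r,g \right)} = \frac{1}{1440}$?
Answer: $- \frac{40171}{288} + \frac{4745262644325 \sqrt{1097}}{42484} \approx 3.6995 \cdot 10^{9}$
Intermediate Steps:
$X{\left(r,g \right)} = \frac{1}{1440}$
$F = - \frac{208209}{21242}$ ($F = \left(-369\right) \frac{1}{38} - \frac{51}{559} = - \frac{369}{38} - \frac{51}{559} = - \frac{208209}{21242} \approx -9.8018$)
$C{\left(f \right)} = - \frac{23625315 \sqrt{f}}{42484}$ ($C{\left(f \right)} = - \frac{\left(1122 - \frac{208209}{21242}\right) \sqrt{f}}{2} = - \frac{\frac{23625315}{21242} \sqrt{f}}{2} = - \frac{23625315 \sqrt{f}}{42484}$)
$\left(X{\left(1475,-544 \right)} + C{\left(1097 \right)}\right) \left(151873 - 352728\right) = \left(\frac{1}{1440} - \frac{23625315 \sqrt{1097}}{42484}\right) \left(151873 - 352728\right) = \left(\frac{1}{1440} - \frac{23625315 \sqrt{1097}}{42484}\right) \left(-200855\right) = - \frac{40171}{288} + \frac{4745262644325 \sqrt{1097}}{42484}$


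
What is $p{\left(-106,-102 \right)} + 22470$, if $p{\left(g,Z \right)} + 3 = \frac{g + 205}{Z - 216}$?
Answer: $\frac{2381469}{106} \approx 22467.0$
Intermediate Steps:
$p{\left(g,Z \right)} = -3 + \frac{205 + g}{-216 + Z}$ ($p{\left(g,Z \right)} = -3 + \frac{g + 205}{Z - 216} = -3 + \frac{205 + g}{-216 + Z}$)
$p{\left(-106,-102 \right)} + 22470 = \frac{853 - 106 - -306}{-216 - 102} + 22470 = \frac{853 - 106 + 306}{-318} + 22470 = \left(- \frac{1}{318}\right) 1053 + 22470 = - \frac{351}{106} + 22470 = \frac{2381469}{106}$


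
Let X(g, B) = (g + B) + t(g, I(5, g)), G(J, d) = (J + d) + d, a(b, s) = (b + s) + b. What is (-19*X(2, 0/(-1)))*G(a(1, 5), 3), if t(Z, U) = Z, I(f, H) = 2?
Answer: -988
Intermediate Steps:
a(b, s) = s + 2*b
G(J, d) = J + 2*d
X(g, B) = B + 2*g (X(g, B) = (g + B) + g = (B + g) + g = B + 2*g)
(-19*X(2, 0/(-1)))*G(a(1, 5), 3) = (-19*(0/(-1) + 2*2))*((5 + 2*1) + 2*3) = (-19*(0*(-1) + 4))*((5 + 2) + 6) = (-19*(0 + 4))*(7 + 6) = -19*4*13 = -76*13 = -988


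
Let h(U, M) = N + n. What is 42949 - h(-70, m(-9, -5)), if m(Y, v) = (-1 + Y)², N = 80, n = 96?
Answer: 42773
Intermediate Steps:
h(U, M) = 176 (h(U, M) = 80 + 96 = 176)
42949 - h(-70, m(-9, -5)) = 42949 - 1*176 = 42949 - 176 = 42773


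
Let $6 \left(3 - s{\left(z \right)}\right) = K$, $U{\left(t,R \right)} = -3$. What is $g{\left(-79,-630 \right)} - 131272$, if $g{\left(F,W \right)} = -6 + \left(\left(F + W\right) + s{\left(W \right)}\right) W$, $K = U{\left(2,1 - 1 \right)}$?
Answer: $313187$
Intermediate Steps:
$K = -3$
$s{\left(z \right)} = \frac{7}{2}$ ($s{\left(z \right)} = 3 - - \frac{1}{2} = 3 + \frac{1}{2} = \frac{7}{2}$)
$g{\left(F,W \right)} = -6 + W \left(\frac{7}{2} + F + W\right)$ ($g{\left(F,W \right)} = -6 + \left(\left(F + W\right) + \frac{7}{2}\right) W = -6 + \left(\frac{7}{2} + F + W\right) W = -6 + W \left(\frac{7}{2} + F + W\right)$)
$g{\left(-79,-630 \right)} - 131272 = \left(-6 + \left(-630\right)^{2} + \frac{7}{2} \left(-630\right) - -49770\right) - 131272 = \left(-6 + 396900 - 2205 + 49770\right) - 131272 = 444459 - 131272 = 313187$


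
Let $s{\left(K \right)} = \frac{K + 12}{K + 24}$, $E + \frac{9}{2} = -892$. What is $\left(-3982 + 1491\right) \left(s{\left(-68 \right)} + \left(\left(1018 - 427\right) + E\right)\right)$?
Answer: $\frac{16672263}{22} \approx 7.5783 \cdot 10^{5}$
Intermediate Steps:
$E = - \frac{1793}{2}$ ($E = - \frac{9}{2} - 892 = - \frac{1793}{2} \approx -896.5$)
$s{\left(K \right)} = \frac{12 + K}{24 + K}$
$\left(-3982 + 1491\right) \left(s{\left(-68 \right)} + \left(\left(1018 - 427\right) + E\right)\right) = \left(-3982 + 1491\right) \left(\frac{12 - 68}{24 - 68} + \left(\left(1018 - 427\right) - \frac{1793}{2}\right)\right) = - 2491 \left(\frac{1}{-44} \left(-56\right) + \left(591 - \frac{1793}{2}\right)\right) = - 2491 \left(\left(- \frac{1}{44}\right) \left(-56\right) - \frac{611}{2}\right) = - 2491 \left(\frac{14}{11} - \frac{611}{2}\right) = \left(-2491\right) \left(- \frac{6693}{22}\right) = \frac{16672263}{22}$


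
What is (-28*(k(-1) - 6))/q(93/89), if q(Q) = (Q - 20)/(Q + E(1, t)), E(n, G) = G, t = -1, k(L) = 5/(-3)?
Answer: -368/723 ≈ -0.50899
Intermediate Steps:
k(L) = -5/3 (k(L) = 5*(-1/3) = -5/3)
q(Q) = (-20 + Q)/(-1 + Q) (q(Q) = (Q - 20)/(Q - 1) = (-20 + Q)/(-1 + Q))
(-28*(k(-1) - 6))/q(93/89) = (-28*(-5/3 - 6))/(((-20 + 93/89)/(-1 + 93/89))) = (-28*(-23/3))/(((-20 + 93*(1/89))/(-1 + 93*(1/89)))) = 644/(3*(((-20 + 93/89)/(-1 + 93/89)))) = 644/(3*((-1687/89/(4/89)))) = 644/(3*(((89/4)*(-1687/89)))) = 644/(3*(-1687/4)) = (644/3)*(-4/1687) = -368/723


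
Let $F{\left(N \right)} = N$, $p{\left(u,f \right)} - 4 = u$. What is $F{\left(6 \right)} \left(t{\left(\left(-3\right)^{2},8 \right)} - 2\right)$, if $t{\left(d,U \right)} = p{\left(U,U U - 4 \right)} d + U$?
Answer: $684$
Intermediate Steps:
$p{\left(u,f \right)} = 4 + u$
$t{\left(d,U \right)} = U + d \left(4 + U\right)$ ($t{\left(d,U \right)} = \left(4 + U\right) d + U = d \left(4 + U\right) + U = U + d \left(4 + U\right)$)
$F{\left(6 \right)} \left(t{\left(\left(-3\right)^{2},8 \right)} - 2\right) = 6 \left(\left(8 + \left(-3\right)^{2} \left(4 + 8\right)\right) - 2\right) = 6 \left(\left(8 + 9 \cdot 12\right) - 2\right) = 6 \left(\left(8 + 108\right) - 2\right) = 6 \left(116 - 2\right) = 6 \cdot 114 = 684$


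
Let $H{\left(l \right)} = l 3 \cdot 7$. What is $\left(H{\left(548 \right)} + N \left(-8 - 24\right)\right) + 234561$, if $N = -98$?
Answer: $249205$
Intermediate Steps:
$H{\left(l \right)} = 21 l$ ($H{\left(l \right)} = 3 l 7 = 21 l$)
$\left(H{\left(548 \right)} + N \left(-8 - 24\right)\right) + 234561 = \left(21 \cdot 548 - 98 \left(-8 - 24\right)\right) + 234561 = \left(11508 - -3136\right) + 234561 = \left(11508 + 3136\right) + 234561 = 14644 + 234561 = 249205$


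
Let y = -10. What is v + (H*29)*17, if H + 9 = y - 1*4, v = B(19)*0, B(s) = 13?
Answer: -11339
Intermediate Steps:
v = 0 (v = 13*0 = 0)
H = -23 (H = -9 + (-10 - 1*4) = -9 + (-10 - 4) = -9 - 14 = -23)
v + (H*29)*17 = 0 - 23*29*17 = 0 - 667*17 = 0 - 11339 = -11339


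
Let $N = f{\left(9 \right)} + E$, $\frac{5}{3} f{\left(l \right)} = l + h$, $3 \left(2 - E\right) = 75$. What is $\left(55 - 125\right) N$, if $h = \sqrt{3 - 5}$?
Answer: $1232 - 42 i \sqrt{2} \approx 1232.0 - 59.397 i$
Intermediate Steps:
$E = -23$ ($E = 2 - 25 = -23$)
$h = i \sqrt{2}$ ($h = \sqrt{-2} = i \sqrt{2} \approx 1.4142 i$)
$f{\left(l \right)} = \frac{3 l}{5} + \frac{3 i \sqrt{2}}{5}$ ($f{\left(l \right)} = \frac{3 \left(l + i \sqrt{2}\right)}{5} = \frac{3 l}{5} + \frac{3 i \sqrt{2}}{5}$)
$N = - \frac{88}{5} + \frac{3 i \sqrt{2}}{5}$ ($N = \left(\frac{3}{5} \cdot 9 + \frac{3 i \sqrt{2}}{5}\right) - 23 = \left(\frac{27}{5} + \frac{3 i \sqrt{2}}{5}\right) - 23 = - \frac{88}{5} + \frac{3 i \sqrt{2}}{5} \approx -17.6 + 0.84853 i$)
$\left(55 - 125\right) N = \left(55 - 125\right) \left(- \frac{88}{5} + \frac{3 i \sqrt{2}}{5}\right) = - 70 \left(- \frac{88}{5} + \frac{3 i \sqrt{2}}{5}\right) = 1232 - 42 i \sqrt{2}$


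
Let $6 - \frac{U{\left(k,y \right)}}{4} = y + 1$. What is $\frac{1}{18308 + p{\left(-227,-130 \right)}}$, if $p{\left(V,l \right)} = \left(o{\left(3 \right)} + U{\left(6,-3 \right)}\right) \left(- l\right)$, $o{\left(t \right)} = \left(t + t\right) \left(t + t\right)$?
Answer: $\frac{1}{27148} \approx 3.6835 \cdot 10^{-5}$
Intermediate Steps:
$U{\left(k,y \right)} = 20 - 4 y$ ($U{\left(k,y \right)} = 24 - 4 \left(y + 1\right) = 24 - 4 \left(1 + y\right) = 24 - \left(4 + 4 y\right) = 20 - 4 y$)
$o{\left(t \right)} = 4 t^{2}$ ($o{\left(t \right)} = 2 t 2 t = 4 t^{2}$)
$p{\left(V,l \right)} = - 68 l$ ($p{\left(V,l \right)} = \left(4 \cdot 3^{2} + \left(20 - -12\right)\right) \left(- l\right) = \left(4 \cdot 9 + \left(20 + 12\right)\right) \left(- l\right) = \left(36 + 32\right) \left(- l\right) = 68 \left(- l\right) = - 68 l$)
$\frac{1}{18308 + p{\left(-227,-130 \right)}} = \frac{1}{18308 - -8840} = \frac{1}{18308 + 8840} = \frac{1}{27148}$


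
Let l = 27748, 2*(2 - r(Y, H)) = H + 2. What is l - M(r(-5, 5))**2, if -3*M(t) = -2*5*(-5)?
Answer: 247232/9 ≈ 27470.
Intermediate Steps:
r(Y, H) = 1 - H/2 (r(Y, H) = 2 - (H + 2)/2 = 2 - (2 + H)/2 = 2 + (-1 - H/2) = 1 - H/2)
M(t) = -50/3 (M(t) = -(-2*5)*(-5)/3 = -(-10)*(-5)/3 = -1/3*50 = -50/3)
l - M(r(-5, 5))**2 = 27748 - (-50/3)**2 = 27748 - 1*2500/9 = 27748 - 2500/9 = 247232/9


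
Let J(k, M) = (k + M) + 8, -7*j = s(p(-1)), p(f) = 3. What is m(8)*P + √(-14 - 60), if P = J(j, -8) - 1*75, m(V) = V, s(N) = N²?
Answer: -4272/7 + I*√74 ≈ -610.29 + 8.6023*I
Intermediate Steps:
j = -9/7 (j = -⅐*3² = -⅐*9 = -9/7 ≈ -1.2857)
J(k, M) = 8 + M + k (J(k, M) = (M + k) + 8 = 8 + M + k)
P = -534/7 (P = (8 - 8 - 9/7) - 1*75 = -9/7 - 75 = -534/7 ≈ -76.286)
m(8)*P + √(-14 - 60) = 8*(-534/7) + √(-14 - 60) = -4272/7 + √(-74) = -4272/7 + I*√74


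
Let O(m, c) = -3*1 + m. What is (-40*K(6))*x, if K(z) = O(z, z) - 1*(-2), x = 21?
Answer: -4200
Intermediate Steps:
O(m, c) = -3 + m
K(z) = -1 + z (K(z) = (-3 + z) - 1*(-2) = (-3 + z) + 2 = -1 + z)
(-40*K(6))*x = -40*(-1 + 6)*21 = -40*5*21 = -200*21 = -4200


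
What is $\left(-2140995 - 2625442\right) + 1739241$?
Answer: $-3027196$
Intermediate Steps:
$\left(-2140995 - 2625442\right) + 1739241 = -4766437 + 1739241 = -3027196$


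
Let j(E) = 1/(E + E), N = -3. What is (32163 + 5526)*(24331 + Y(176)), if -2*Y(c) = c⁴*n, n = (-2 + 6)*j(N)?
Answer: 12055273503347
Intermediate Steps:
j(E) = 1/(2*E)
n = -⅔ (n = (-2 + 6)*((½)/(-3)) = 4*((½)*(-⅓)) = 4*(-⅙) = -⅔ ≈ -0.66667)
Y(c) = c⁴/3 (Y(c) = -c⁴*(-2)/(2*3) = -(-1)*c⁴/3 = c⁴/3)
(32163 + 5526)*(24331 + Y(176)) = (32163 + 5526)*(24331 + (⅓)*176⁴) = 37689*(24331 + (⅓)*959512576) = 37689*(24331 + 959512576/3) = 37689*(959585569/3) = 12055273503347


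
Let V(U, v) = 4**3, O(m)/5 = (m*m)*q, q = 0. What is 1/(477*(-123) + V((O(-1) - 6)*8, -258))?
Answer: -1/58607 ≈ -1.7063e-5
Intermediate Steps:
O(m) = 0 (O(m) = 5*((m*m)*0) = 5*(m**2*0) = 5*0 = 0)
V(U, v) = 64
1/(477*(-123) + V((O(-1) - 6)*8, -258)) = 1/(477*(-123) + 64) = 1/(-58671 + 64) = 1/(-58607) = -1/58607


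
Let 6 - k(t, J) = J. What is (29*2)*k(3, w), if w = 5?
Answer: 58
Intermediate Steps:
k(t, J) = 6 - J
(29*2)*k(3, w) = (29*2)*(6 - 1*5) = 58*(6 - 5) = 58*1 = 58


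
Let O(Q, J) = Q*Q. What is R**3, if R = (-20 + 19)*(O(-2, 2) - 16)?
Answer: 1728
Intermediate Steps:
O(Q, J) = Q**2
R = 12 (R = (-20 + 19)*((-2)**2 - 16) = -(4 - 16) = -1*(-12) = 12)
R**3 = 12**3 = 1728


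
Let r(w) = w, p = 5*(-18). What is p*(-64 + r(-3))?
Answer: 6030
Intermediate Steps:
p = -90
p*(-64 + r(-3)) = -90*(-64 - 3) = -90*(-67) = 6030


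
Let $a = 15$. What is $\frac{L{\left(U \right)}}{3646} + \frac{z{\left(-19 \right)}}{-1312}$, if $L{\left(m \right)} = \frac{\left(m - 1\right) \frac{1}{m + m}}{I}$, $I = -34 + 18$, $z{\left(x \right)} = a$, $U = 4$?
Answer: $- \frac{218883}{19134208} \approx -0.011439$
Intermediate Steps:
$z{\left(x \right)} = 15$
$I = -16$
$L{\left(m \right)} = - \frac{-1 + m}{32 m}$ ($L{\left(m \right)} = \frac{\left(m - 1\right) \frac{1}{m + m}}{-16} = \frac{-1 + m}{2 m} \left(- \frac{1}{16}\right) = - \frac{-1 + m}{32 m}$)
$\frac{L{\left(U \right)}}{3646} + \frac{z{\left(-19 \right)}}{-1312} = \frac{\frac{1}{32} \cdot \frac{1}{4} \left(1 - 4\right)}{3646} + \frac{15}{-1312} = \frac{1}{32} \cdot \frac{1}{4} \left(1 - 4\right) \frac{1}{3646} + 15 \left(- \frac{1}{1312}\right) = \frac{1}{32} \cdot \frac{1}{4} \left(-3\right) \frac{1}{3646} - \frac{15}{1312} = \left(- \frac{3}{128}\right) \frac{1}{3646} - \frac{15}{1312} = - \frac{3}{466688} - \frac{15}{1312} = - \frac{218883}{19134208}$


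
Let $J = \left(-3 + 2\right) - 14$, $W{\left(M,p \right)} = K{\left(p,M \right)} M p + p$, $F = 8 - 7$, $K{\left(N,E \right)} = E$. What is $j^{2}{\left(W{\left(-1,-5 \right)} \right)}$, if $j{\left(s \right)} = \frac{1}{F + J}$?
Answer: $\frac{1}{196} \approx 0.005102$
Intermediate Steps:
$F = 1$ ($F = 8 - 7 = 1$)
$W{\left(M,p \right)} = p + p M^{2}$ ($W{\left(M,p \right)} = M M p + p = M^{2} p + p = p M^{2} + p = p + p M^{2}$)
$J = -15$ ($J = -1 - 14 = -15$)
$j{\left(s \right)} = - \frac{1}{14}$ ($j{\left(s \right)} = \frac{1}{1 - 15} = \frac{1}{-14} = - \frac{1}{14}$)
$j^{2}{\left(W{\left(-1,-5 \right)} \right)} = \left(- \frac{1}{14}\right)^{2} = \frac{1}{196}$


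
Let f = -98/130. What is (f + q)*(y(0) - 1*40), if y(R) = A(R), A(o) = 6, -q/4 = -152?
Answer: -1342014/65 ≈ -20646.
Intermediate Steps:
q = 608 (q = -4*(-152) = 608)
y(R) = 6
f = -49/65 (f = -98*1/130 = -49/65 ≈ -0.75385)
(f + q)*(y(0) - 1*40) = (-49/65 + 608)*(6 - 1*40) = 39471*(6 - 40)/65 = (39471/65)*(-34) = -1342014/65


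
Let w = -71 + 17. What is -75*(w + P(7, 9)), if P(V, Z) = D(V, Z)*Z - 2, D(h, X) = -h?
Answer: 8925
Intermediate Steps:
P(V, Z) = -2 - V*Z (P(V, Z) = (-V)*Z - 2 = -V*Z - 2 = -2 - V*Z)
w = -54
-75*(w + P(7, 9)) = -75*(-54 + (-2 - 1*7*9)) = -75*(-54 + (-2 - 63)) = -75*(-54 - 65) = -75*(-119) = 8925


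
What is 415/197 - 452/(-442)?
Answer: 136237/43537 ≈ 3.1292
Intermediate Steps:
415/197 - 452/(-442) = 415*(1/197) - 452*(-1/442) = 415/197 + 226/221 = 136237/43537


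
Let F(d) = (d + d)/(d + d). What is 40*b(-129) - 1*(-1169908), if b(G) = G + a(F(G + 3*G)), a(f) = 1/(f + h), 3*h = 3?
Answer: 1164768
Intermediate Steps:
h = 1 (h = (⅓)*3 = 1)
F(d) = 1 (F(d) = (2*d)/((2*d)) = (2*d)*(1/(2*d)) = 1)
a(f) = 1/(1 + f) (a(f) = 1/(f + 1) = 1/(1 + f))
b(G) = ½ + G (b(G) = G + 1/(1 + 1) = G + 1/2 = G + ½ = ½ + G)
40*b(-129) - 1*(-1169908) = 40*(½ - 129) - 1*(-1169908) = 40*(-257/2) + 1169908 = -5140 + 1169908 = 1164768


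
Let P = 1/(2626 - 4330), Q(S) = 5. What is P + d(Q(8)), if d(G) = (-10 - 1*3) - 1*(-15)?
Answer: 3407/1704 ≈ 1.9994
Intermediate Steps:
P = -1/1704 (P = 1/(-1704) = -1/1704 ≈ -0.00058685)
d(G) = 2 (d(G) = (-10 - 3) + 15 = -13 + 15 = 2)
P + d(Q(8)) = -1/1704 + 2 = 3407/1704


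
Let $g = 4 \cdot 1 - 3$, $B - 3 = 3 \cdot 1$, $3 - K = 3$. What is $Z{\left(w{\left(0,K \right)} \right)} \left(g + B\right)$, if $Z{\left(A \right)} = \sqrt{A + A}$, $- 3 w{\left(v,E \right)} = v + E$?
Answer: $0$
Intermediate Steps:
$K = 0$ ($K = 3 - 3 = 0$)
$B = 6$ ($B = 3 + 3 \cdot 1 = 3 + 3 = 6$)
$g = 1$ ($g = 4 - 3 = 1$)
$w{\left(v,E \right)} = - \frac{E}{3} - \frac{v}{3}$ ($w{\left(v,E \right)} = - \frac{v + E}{3} = - \frac{E + v}{3} = - \frac{E}{3} - \frac{v}{3}$)
$Z{\left(A \right)} = \sqrt{2} \sqrt{A}$ ($Z{\left(A \right)} = \sqrt{2 A} = \sqrt{2} \sqrt{A}$)
$Z{\left(w{\left(0,K \right)} \right)} \left(g + B\right) = \sqrt{2} \sqrt{\left(- \frac{1}{3}\right) 0 - 0} \left(1 + 6\right) = \sqrt{2} \sqrt{0 + 0} \cdot 7 = \sqrt{2} \sqrt{0} \cdot 7 = \sqrt{2} \cdot 0 \cdot 7 = 0 \cdot 7 = 0$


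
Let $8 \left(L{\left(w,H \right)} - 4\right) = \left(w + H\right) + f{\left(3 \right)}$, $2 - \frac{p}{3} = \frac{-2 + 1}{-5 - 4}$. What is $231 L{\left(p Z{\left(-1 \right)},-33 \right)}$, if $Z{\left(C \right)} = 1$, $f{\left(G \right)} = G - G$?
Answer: $\frac{539}{4} \approx 134.75$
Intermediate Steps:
$f{\left(G \right)} = 0$
$p = \frac{17}{3}$ ($p = 6 - 3 \frac{-2 + 1}{-5 - 4} = 6 - 3 \left(- \frac{1}{-9}\right) = 6 - 3 \left(\left(-1\right) \left(- \frac{1}{9}\right)\right) = 6 - \frac{1}{3} = \frac{17}{3} \approx 5.6667$)
$L{\left(w,H \right)} = 4 + \frac{H}{8} + \frac{w}{8}$ ($L{\left(w,H \right)} = 4 + \frac{\left(w + H\right) + 0}{8} = 4 + \frac{\left(H + w\right) + 0}{8} = 4 + \frac{H + w}{8} = 4 + \left(\frac{H}{8} + \frac{w}{8}\right) = 4 + \frac{H}{8} + \frac{w}{8}$)
$231 L{\left(p Z{\left(-1 \right)},-33 \right)} = 231 \left(4 + \frac{1}{8} \left(-33\right) + \frac{\frac{17}{3} \cdot 1}{8}\right) = 231 \left(4 - \frac{33}{8} + \frac{1}{8} \cdot \frac{17}{3}\right) = 231 \left(4 - \frac{33}{8} + \frac{17}{24}\right) = 231 \cdot \frac{7}{12} = \frac{539}{4}$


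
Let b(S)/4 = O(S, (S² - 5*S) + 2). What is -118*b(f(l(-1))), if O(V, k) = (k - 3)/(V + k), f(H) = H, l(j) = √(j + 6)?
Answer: -33984/31 - 8968*√5/31 ≈ -1743.1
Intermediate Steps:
l(j) = √(6 + j)
O(V, k) = (-3 + k)/(V + k)
b(S) = 4*(-1 + S² - 5*S)/(2 + S² - 4*S) (b(S) = 4*((-3 + ((S² - 5*S) + 2))/(S + ((S² - 5*S) + 2))) = 4*((-3 + (2 + S² - 5*S))/(S + (2 + S² - 5*S))) = 4*((-1 + S² - 5*S)/(2 + S² - 4*S)) = 4*(-1 + S² - 5*S)/(2 + S² - 4*S))
-118*b(f(l(-1))) = -472*(-1 + (√(6 - 1))² - 5*√(6 - 1))/(2 + (√(6 - 1))² - 4*√(6 - 1)) = -472*(-1 + (√5)² - 5*√5)/(2 + (√5)² - 4*√5) = -472*(-1 + 5 - 5*√5)/(2 + 5 - 4*√5) = -472*(4 - 5*√5)/(7 - 4*√5)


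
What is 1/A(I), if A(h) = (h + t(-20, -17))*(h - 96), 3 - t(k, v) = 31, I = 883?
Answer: 1/672885 ≈ 1.4861e-6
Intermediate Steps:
t(k, v) = -28 (t(k, v) = 3 - 1*31 = 3 - 31 = -28)
A(h) = (-96 + h)*(-28 + h) (A(h) = (h - 28)*(h - 96) = (-28 + h)*(-96 + h) = (-96 + h)*(-28 + h))
1/A(I) = 1/(2688 + 883² - 124*883) = 1/(2688 + 779689 - 109492) = 1/672885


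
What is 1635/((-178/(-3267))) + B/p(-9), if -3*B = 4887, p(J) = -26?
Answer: 34792533/1157 ≈ 30071.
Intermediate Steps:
B = -1629 (B = -⅓*4887 = -1629)
1635/((-178/(-3267))) + B/p(-9) = 1635/((-178/(-3267))) - 1629/(-26) = 1635/((-178*(-1/3267))) - 1629*(-1/26) = 1635/(178/3267) + 1629/26 = 1635*(3267/178) + 1629/26 = 5341545/178 + 1629/26 = 34792533/1157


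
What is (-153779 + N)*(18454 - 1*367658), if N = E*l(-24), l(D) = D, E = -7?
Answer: 53641575644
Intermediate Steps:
N = 168 (N = -7*(-24) = 168)
(-153779 + N)*(18454 - 1*367658) = (-153779 + 168)*(18454 - 1*367658) = -153611*(18454 - 367658) = -153611*(-349204) = 53641575644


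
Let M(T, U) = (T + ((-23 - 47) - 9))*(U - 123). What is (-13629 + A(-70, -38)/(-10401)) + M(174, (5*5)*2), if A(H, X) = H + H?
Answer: -213886024/10401 ≈ -20564.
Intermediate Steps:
M(T, U) = (-123 + U)*(-79 + T) (M(T, U) = (T + (-70 - 9))*(-123 + U) = (T - 79)*(-123 + U) = (-79 + T)*(-123 + U) = (-123 + U)*(-79 + T))
A(H, X) = 2*H
(-13629 + A(-70, -38)/(-10401)) + M(174, (5*5)*2) = (-13629 + (2*(-70))/(-10401)) + (9717 - 123*174 - 79*5*5*2 + 174*((5*5)*2)) = (-13629 - 140*(-1/10401)) + (9717 - 21402 - 1975*2 + 174*(25*2)) = (-13629 + 140/10401) + (9717 - 21402 - 79*50 + 174*50) = -141755089/10401 + (9717 - 21402 - 3950 + 8700) = -141755089/10401 - 6935 = -213886024/10401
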